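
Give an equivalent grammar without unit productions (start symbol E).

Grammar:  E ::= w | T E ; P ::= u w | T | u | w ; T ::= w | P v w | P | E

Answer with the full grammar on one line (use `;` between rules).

Unit pairs: P ⇒* {E, T}; T ⇒* {E, P}.
For each unit pair (A, B), copy every non-unit production of B to A, then drop all unit productions.

E ::= w | T E; P ::= w | T E | u w | u | P v w; T ::= w | T E | u w | u | P v w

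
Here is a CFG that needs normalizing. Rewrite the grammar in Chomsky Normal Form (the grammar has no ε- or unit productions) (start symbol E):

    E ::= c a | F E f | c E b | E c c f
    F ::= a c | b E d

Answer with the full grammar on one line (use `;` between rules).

E ::= X1 X2 | F Y1 | X1 Y2 | E Y3; F ::= X2 X1 | X4 Y5; X1 ::= c; X2 ::= a; X3 ::= f; X4 ::= b; X5 ::= d; Y1 ::= E X3; Y2 ::= E X4; Y3 ::= X1 Y4; Y4 ::= X1 X3; Y5 ::= E X5

Introduce a nonterminal for each terminal appearing in a rule of length ≥ 2: X1 → c, X2 → a, X3 → f, X4 → b, X5 → d.
Binarize each right-hand side of length ≥ 3 by chaining fresh nonterminals (Y1, Y2, …): affected rules were E → F E X3; E → X1 E X4; E → E X1 X1 X3; F → X4 E X5.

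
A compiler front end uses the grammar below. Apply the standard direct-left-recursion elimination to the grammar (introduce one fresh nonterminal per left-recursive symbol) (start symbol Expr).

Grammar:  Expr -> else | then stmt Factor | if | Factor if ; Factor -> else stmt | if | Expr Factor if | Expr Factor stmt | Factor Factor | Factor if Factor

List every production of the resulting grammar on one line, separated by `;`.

Left recursion appears on Factor.
For Factor: α = {Factor, if Factor}, β = {else stmt, if, Expr Factor if, Expr Factor stmt}. Rewrite as Factor → β Factor1 and Factor1 → α Factor1 | ε.

Expr -> else | then stmt Factor | if | Factor if; Factor -> else stmt Factor1 | if Factor1 | Expr Factor if Factor1 | Expr Factor stmt Factor1; Factor1 -> Factor Factor1 | if Factor Factor1 | ε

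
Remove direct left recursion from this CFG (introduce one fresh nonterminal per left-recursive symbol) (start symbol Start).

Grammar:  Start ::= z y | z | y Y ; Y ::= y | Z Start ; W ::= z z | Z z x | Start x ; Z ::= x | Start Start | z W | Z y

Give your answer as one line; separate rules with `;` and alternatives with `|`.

Left recursion appears on Z.
For Z: α = {y}, β = {x, Start Start, z W}. Rewrite as Z → β Z1 and Z1 → α Z1 | ε.

Start ::= z y | z | y Y; Y ::= y | Z Start; W ::= z z | Z z x | Start x; Z ::= x Z1 | Start Start Z1 | z W Z1; Z1 ::= y Z1 | ε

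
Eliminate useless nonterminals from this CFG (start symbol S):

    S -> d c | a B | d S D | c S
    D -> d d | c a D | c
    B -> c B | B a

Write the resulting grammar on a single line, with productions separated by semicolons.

Generating nonterminals: {D, S}.
Reachable from S after that: {D, S}.
Removed useless symbols: {B} and every production mentioning them.

S -> d c | d S D | c S; D -> d d | c a D | c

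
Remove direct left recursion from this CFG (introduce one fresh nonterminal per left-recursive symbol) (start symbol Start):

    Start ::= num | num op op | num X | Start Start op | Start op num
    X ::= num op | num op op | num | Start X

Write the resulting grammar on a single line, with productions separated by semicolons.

Left recursion appears on Start.
For Start: α = {Start op, op num}, β = {num, num op op, num X}. Rewrite as Start → β Start1 and Start1 → α Start1 | ε.

Start ::= num Start1 | num op op Start1 | num X Start1; X ::= num op | num op op | num | Start X; Start1 ::= Start op Start1 | op num Start1 | ε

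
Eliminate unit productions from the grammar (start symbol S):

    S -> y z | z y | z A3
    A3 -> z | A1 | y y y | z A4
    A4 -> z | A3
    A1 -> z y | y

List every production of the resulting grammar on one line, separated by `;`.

Unit pairs: A3 ⇒* {A1}; A4 ⇒* {A1, A3}.
For every A with A ⇒* B via unit rules, add B's non-unit alternatives to A; then delete every rule of the form X → Y.

S -> y z | z y | z A3; A3 -> z y | y | z | y y y | z A4; A4 -> z | z y | y | y y y | z A4; A1 -> z y | y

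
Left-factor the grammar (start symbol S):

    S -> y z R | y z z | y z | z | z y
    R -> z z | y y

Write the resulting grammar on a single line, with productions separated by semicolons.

S has alternatives sharing prefix 'y z': factor to S → y z S' with S' → R | z | ε.
S has alternatives sharing prefix 'z': factor to S → z S'' with S'' → ε | y.

S -> y z S' | z S''; R -> z z | y y; S' -> R | z | epsilon; S'' -> epsilon | y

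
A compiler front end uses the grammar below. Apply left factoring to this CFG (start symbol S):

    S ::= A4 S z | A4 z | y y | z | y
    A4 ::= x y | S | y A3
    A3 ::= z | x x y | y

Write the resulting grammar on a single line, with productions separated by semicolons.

S ::= z | A4 S' | y S''; A4 ::= x y | S | y A3; A3 ::= z | x x y | y; S' ::= S z | z; S'' ::= y | ε

S has alternatives sharing prefix 'A4': factor to S → A4 S' with S' → S z | z.
S has alternatives sharing prefix 'y': factor to S → y S'' with S'' → y | ε.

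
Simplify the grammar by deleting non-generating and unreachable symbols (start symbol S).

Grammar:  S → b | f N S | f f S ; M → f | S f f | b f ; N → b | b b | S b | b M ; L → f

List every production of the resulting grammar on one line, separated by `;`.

S → b | f N S | f f S; M → f | S f f | b f; N → b | b b | S b | b M

Generating nonterminals: {L, M, N, S}.
Reachable from S after that: {M, N, S}.
Removed useless symbols: {L} and every production mentioning them.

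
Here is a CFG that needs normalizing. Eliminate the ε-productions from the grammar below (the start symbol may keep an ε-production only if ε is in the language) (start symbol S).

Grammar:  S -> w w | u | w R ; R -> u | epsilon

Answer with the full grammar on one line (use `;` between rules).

S -> w w | u | w R | w; R -> u

The nullable symbols are {R}.
ε ∉ L(G), so no ε-production is kept.
Expand every rule over subsets of its nullable positions: S → w R gives w R | w.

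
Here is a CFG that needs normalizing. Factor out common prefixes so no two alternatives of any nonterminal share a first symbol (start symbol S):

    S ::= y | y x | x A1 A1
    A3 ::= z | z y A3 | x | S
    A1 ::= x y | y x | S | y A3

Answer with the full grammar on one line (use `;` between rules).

S ::= x A1 A1 | y S'; A3 ::= x | S | z A3'; A1 ::= x y | S | y A1'; S' ::= ε | x; A3' ::= ε | y A3; A1' ::= x | A3

S has alternatives sharing prefix 'y': factor to S → y S' with S' → ε | x.
A3 has alternatives sharing prefix 'z': factor to A3 → z A3' with A3' → ε | y A3.
A1 has alternatives sharing prefix 'y': factor to A1 → y A1' with A1' → x | A3.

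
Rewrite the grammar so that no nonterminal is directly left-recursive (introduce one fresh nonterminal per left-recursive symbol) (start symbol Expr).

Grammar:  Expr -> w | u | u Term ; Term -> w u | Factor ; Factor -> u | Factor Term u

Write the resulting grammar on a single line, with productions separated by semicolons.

Directly left-recursive nonterminal: Factor.
For Factor: α = {Term u}, β = {u}. Rewrite as Factor → β Factor1 and Factor1 → α Factor1 | ε.

Expr -> w | u | u Term; Term -> w u | Factor; Factor -> u Factor1; Factor1 -> Term u Factor1 | ε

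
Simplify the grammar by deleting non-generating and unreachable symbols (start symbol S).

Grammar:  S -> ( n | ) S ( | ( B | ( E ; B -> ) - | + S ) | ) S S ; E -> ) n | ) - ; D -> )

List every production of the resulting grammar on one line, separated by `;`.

S -> ( n | ) S ( | ( B | ( E; B -> ) - | + S ) | ) S S; E -> ) n | ) -

Generating nonterminals: {B, D, E, S}.
Reachable from S after that: {B, E, S}.
Removed useless symbols: {D} and every production mentioning them.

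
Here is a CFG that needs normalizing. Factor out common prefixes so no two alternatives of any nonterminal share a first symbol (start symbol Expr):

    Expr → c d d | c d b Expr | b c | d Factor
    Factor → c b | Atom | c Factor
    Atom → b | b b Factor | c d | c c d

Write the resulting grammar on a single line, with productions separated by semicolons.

Expr has alternatives sharing prefix 'c d': factor to Expr → c d Expr1 with Expr1 → d | b Expr.
Factor has alternatives sharing prefix 'c': factor to Factor → c Factor1 with Factor1 → b | Factor.
Atom has alternatives sharing prefix 'b': factor to Atom → b Atom1 with Atom1 → ε | b Factor.
Atom has alternatives sharing prefix 'c': factor to Atom → c Atom2 with Atom2 → d | c d.

Expr → b c | d Factor | c d Expr1; Factor → Atom | c Factor1; Atom → b Atom1 | c Atom2; Expr1 → d | b Expr; Factor1 → b | Factor; Atom1 → ε | b Factor; Atom2 → d | c d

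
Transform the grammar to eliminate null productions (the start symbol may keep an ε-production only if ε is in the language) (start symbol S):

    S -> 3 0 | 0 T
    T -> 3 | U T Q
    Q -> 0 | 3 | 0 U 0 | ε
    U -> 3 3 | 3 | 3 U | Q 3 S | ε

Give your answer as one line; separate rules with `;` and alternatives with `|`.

S -> 3 0 | 0 T; T -> 3 | U T Q | U T | T Q; Q -> 0 | 3 | 0 U 0 | 0 0; U -> 3 3 | 3 | 3 U | Q 3 S | 3 S

Nullable nonterminals: {Q, U}.
ε ∉ L(G), so no ε-production is kept.
Expand every rule over subsets of its nullable positions: T → U T Q gives U T Q | U T | T Q. Q → 0 U 0 gives 0 U 0 | 0 0. U → Q 3 S gives Q 3 S | 3 S.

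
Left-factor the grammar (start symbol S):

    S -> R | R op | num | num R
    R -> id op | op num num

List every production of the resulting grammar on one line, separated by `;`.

S has alternatives sharing prefix 'R': factor to S → R S' with S' → ε | op.
S has alternatives sharing prefix 'num': factor to S → num S'' with S'' → ε | R.

S -> R S' | num S''; R -> id op | op num num; S' -> ε | op; S'' -> ε | R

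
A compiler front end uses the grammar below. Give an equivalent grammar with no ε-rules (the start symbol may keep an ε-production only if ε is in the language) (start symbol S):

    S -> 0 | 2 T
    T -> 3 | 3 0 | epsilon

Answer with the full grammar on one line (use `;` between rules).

S -> 0 | 2 T | 2; T -> 3 | 3 0

Nullable nonterminals: {T}.
ε ∉ L(G), so no ε-production is kept.
Expand every rule over subsets of its nullable positions: S → 2 T gives 2 T | 2.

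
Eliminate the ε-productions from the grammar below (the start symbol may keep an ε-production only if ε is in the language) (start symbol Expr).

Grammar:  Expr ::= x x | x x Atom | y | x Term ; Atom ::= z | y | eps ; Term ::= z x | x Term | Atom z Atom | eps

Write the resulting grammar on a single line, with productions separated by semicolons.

Expr ::= x x | x x Atom | y | x Term | x; Atom ::= z | y; Term ::= z x | x Term | x | Atom z Atom | Atom z | z Atom | z

Nullable set = {Atom, Term}.
ε ∉ L(G), so no ε-production is kept.
Expand every rule over subsets of its nullable positions: Expr → x Term gives x Term | x. Term → x Term gives x Term | x. Term → Atom z Atom gives Atom z Atom | Atom z | z Atom | z.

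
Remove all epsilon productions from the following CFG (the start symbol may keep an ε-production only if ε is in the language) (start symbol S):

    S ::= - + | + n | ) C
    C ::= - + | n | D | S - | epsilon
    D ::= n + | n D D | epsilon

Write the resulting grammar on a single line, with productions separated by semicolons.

The nullable symbols are {C, D}.
ε ∉ L(G), so no ε-production is kept.
Expand every rule over subsets of its nullable positions: S → ) C gives ) C | ). D → n D D gives n D D | n D | n.

S ::= - + | + n | ) C | ); C ::= - + | n | D | S -; D ::= n + | n D D | n D | n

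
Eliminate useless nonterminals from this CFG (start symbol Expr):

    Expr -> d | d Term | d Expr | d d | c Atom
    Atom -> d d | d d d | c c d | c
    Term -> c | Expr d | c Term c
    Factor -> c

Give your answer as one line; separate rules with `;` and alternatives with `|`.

Expr -> d | d Term | d Expr | d d | c Atom; Atom -> d d | d d d | c c d | c; Term -> c | Expr d | c Term c

Generating nonterminals: {Atom, Expr, Factor, Term}.
Reachable from Expr after that: {Atom, Expr, Term}.
Removed useless symbols: {Factor} and every production mentioning them.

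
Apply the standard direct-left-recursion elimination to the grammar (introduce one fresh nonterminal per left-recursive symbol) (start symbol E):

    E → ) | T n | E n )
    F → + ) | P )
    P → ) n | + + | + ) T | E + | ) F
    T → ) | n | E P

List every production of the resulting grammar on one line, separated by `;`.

Left recursion appears on E.
For E: α = {n )}, β = {), T n}. Rewrite as E → β E' and E' → α E' | ε.

E → ) E' | T n E'; F → + ) | P ); P → ) n | + + | + ) T | E + | ) F; T → ) | n | E P; E' → n ) E' | ε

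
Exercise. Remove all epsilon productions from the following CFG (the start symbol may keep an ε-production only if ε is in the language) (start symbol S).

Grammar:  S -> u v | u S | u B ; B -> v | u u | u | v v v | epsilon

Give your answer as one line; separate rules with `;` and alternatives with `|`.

Nullable set = {B}.
ε ∉ L(G), so no ε-production is kept.
Expand every rule over subsets of its nullable positions: S → u B gives u B | u.

S -> u v | u S | u B | u; B -> v | u u | u | v v v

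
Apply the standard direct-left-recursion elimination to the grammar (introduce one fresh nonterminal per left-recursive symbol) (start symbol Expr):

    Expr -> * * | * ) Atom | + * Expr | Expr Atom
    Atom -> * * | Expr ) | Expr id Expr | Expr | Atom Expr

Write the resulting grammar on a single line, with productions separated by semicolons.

Expr, Atom are directly left-recursive.
For Expr: α = {Atom}, β = {* *, * ) Atom, + * Expr}. Rewrite as Expr → β Expr1 and Expr1 → α Expr1 | ε.
For Atom: α = {Expr}, β = {* *, Expr ), Expr id Expr, Expr}. Rewrite as Atom → β Atom1 and Atom1 → α Atom1 | ε.

Expr -> * * Expr1 | * ) Atom Expr1 | + * Expr Expr1; Atom -> * * Atom1 | Expr ) Atom1 | Expr id Expr Atom1 | Expr Atom1; Expr1 -> Atom Expr1 | ε; Atom1 -> Expr Atom1 | ε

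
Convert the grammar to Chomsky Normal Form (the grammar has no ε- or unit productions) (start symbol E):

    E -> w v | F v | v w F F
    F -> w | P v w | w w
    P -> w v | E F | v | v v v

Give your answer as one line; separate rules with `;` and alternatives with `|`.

E -> X1 X2 | F X2 | X2 Y1; F -> w | P Y3 | X1 X1; P -> X1 X2 | E F | v | X2 Y4; X1 -> w; X2 -> v; Y1 -> X1 Y2; Y2 -> F F; Y3 -> X2 X1; Y4 -> X2 X2

Introduce a nonterminal for each terminal appearing in a rule of length ≥ 2: X1 → w, X2 → v.
Binarize each right-hand side of length ≥ 3 by chaining fresh nonterminals (Y1, Y2, …): affected rules were E → X2 X1 F F; F → P X2 X1; P → X2 X2 X2.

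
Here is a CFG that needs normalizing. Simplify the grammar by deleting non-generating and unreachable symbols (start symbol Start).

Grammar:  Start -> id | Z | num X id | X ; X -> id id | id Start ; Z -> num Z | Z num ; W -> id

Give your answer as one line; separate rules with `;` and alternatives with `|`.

Start -> id | num X id | X; X -> id id | id Start

Generating nonterminals: {Start, W, X}.
Reachable from Start after that: {Start, X}.
Removed useless symbols: {W, Z} and every production mentioning them.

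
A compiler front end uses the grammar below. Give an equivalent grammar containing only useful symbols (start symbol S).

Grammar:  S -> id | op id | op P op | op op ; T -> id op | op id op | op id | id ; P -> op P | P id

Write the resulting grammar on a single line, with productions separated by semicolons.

Generating nonterminals: {S, T}.
Reachable from S after that: {S}.
Removed useless symbols: {P, T} and every production mentioning them.

S -> id | op id | op op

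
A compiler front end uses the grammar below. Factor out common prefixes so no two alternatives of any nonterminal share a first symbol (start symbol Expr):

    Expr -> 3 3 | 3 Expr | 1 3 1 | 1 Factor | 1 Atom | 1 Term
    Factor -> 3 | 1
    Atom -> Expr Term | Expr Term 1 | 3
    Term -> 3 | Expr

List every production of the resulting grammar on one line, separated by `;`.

Expr -> 1 Expr1 | 3 Expr2; Factor -> 3 | 1; Atom -> 3 | Expr Term Atom1; Term -> 3 | Expr; Expr1 -> 3 1 | Factor | Atom | Term; Expr2 -> 3 | Expr; Atom1 -> eps | 1

Expr has alternatives sharing prefix '1': factor to Expr → 1 Expr1 with Expr1 → 3 1 | Factor | Atom | Term.
Expr has alternatives sharing prefix '3': factor to Expr → 3 Expr2 with Expr2 → 3 | Expr.
Atom has alternatives sharing prefix 'Expr Term': factor to Atom → Expr Term Atom1 with Atom1 → ε | 1.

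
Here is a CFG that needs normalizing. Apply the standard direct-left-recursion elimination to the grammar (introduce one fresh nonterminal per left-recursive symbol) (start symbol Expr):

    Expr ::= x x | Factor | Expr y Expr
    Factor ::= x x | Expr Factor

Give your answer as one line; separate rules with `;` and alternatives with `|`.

Expr is directly left-recursive.
For Expr: α = {y Expr}, β = {x x, Factor}. Rewrite as Expr → β Expr1 and Expr1 → α Expr1 | ε.

Expr ::= x x Expr1 | Factor Expr1; Factor ::= x x | Expr Factor; Expr1 ::= y Expr Expr1 | ε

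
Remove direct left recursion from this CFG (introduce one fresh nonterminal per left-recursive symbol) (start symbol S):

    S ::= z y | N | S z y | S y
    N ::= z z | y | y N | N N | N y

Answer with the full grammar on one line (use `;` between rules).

S ::= z y S' | N S'; N ::= z z N' | y N' | y N N'; S' ::= z y S' | y S' | eps; N' ::= N N' | y N' | eps

Directly left-recursive nonterminals: S, N.
For S: α = {z y, y}, β = {z y, N}. Rewrite as S → β S' and S' → α S' | ε.
For N: α = {N, y}, β = {z z, y, y N}. Rewrite as N → β N' and N' → α N' | ε.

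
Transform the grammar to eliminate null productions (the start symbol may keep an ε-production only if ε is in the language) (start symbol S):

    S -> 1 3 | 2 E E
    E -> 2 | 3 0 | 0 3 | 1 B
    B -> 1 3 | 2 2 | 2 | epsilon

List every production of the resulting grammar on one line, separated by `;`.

Nullable set = {B}.
ε ∉ L(G), so no ε-production is kept.
For each production, add variants omitting each subset of nullable occurrences: E → 1 B gives 1 B | 1.

S -> 1 3 | 2 E E; E -> 2 | 3 0 | 0 3 | 1 B | 1; B -> 1 3 | 2 2 | 2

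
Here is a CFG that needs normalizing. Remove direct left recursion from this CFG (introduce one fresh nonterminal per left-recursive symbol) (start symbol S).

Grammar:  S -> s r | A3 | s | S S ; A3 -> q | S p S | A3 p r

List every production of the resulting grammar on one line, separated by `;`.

S -> s r S' | A3 S' | s S'; A3 -> q A3' | S p S A3'; S' -> S S' | ε; A3' -> p r A3' | ε

Directly left-recursive nonterminals: S, A3.
For S: α = {S}, β = {s r, A3, s}. Rewrite as S → β S' and S' → α S' | ε.
For A3: α = {p r}, β = {q, S p S}. Rewrite as A3 → β A3' and A3' → α A3' | ε.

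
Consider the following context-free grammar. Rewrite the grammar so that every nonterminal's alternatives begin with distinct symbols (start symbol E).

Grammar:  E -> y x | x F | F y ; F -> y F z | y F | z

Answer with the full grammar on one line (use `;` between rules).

E -> y x | x F | F y; F -> z | y F F'; F' -> z | ε

F has alternatives sharing prefix 'y F': factor to F → y F F' with F' → z | ε.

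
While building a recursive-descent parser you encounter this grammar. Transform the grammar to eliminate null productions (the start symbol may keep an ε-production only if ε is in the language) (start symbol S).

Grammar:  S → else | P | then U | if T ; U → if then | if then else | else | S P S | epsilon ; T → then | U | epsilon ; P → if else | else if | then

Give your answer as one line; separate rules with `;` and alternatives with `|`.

Nullable nonterminals: {T, U}.
ε ∉ L(G), so no ε-production is kept.
For each production, add variants omitting each subset of nullable occurrences: S → then U gives then U | then. S → if T gives if T | if.

S → else | P | then U | then | if T | if; U → if then | if then else | else | S P S; T → then | U; P → if else | else if | then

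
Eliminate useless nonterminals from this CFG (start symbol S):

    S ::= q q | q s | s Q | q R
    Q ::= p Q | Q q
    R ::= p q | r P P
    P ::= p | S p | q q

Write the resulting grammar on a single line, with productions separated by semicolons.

Generating nonterminals: {P, R, S}.
Reachable from S after that: {P, R, S}.
Removed useless symbols: {Q} and every production mentioning them.

S ::= q q | q s | q R; R ::= p q | r P P; P ::= p | S p | q q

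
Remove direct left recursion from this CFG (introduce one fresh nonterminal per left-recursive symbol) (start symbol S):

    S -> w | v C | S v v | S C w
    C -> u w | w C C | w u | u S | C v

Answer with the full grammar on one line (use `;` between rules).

Left recursion appears on S, C.
For S: α = {v v, C w}, β = {w, v C}. Rewrite as S → β S' and S' → α S' | ε.
For C: α = {v}, β = {u w, w C C, w u, u S}. Rewrite as C → β C' and C' → α C' | ε.

S -> w S' | v C S'; C -> u w C' | w C C C' | w u C' | u S C'; S' -> v v S' | C w S' | epsilon; C' -> v C' | epsilon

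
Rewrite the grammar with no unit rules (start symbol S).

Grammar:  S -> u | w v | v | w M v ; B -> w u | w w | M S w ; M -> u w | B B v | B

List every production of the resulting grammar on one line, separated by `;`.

Unit pairs: M ⇒* {B}.
Replace each nonterminal's rules with the union of the non-unit rules of every nonterminal it unit-derives.

S -> u | w v | v | w M v; B -> w u | w w | M S w; M -> w u | w w | M S w | u w | B B v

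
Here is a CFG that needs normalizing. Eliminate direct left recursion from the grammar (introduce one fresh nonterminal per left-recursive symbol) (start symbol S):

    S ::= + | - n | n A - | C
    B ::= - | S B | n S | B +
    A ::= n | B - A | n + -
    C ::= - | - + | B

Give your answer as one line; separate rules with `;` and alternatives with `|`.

B is directly left-recursive.
For B: α = {+}, β = {-, S B, n S}. Rewrite as B → β B' and B' → α B' | ε.

S ::= + | - n | n A - | C; B ::= - B' | S B B' | n S B'; A ::= n | B - A | n + -; C ::= - | - + | B; B' ::= + B' | epsilon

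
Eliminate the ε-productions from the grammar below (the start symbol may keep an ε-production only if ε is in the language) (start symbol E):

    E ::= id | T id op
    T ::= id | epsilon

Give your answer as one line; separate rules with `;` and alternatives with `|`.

Nullable set = {T}.
ε ∉ L(G), so no ε-production is kept.
Add the nullable-subset variants: E → T id op gives T id op | id op.

E ::= id | T id op | id op; T ::= id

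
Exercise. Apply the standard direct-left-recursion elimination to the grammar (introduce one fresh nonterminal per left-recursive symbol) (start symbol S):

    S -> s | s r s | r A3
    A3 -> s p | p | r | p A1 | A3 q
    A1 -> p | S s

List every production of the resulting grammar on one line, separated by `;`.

S -> s | s r s | r A3; A3 -> s p A3' | p A3' | r A3' | p A1 A3'; A1 -> p | S s; A3' -> q A3' | epsilon

Directly left-recursive nonterminal: A3.
For A3: α = {q}, β = {s p, p, r, p A1}. Rewrite as A3 → β A3' and A3' → α A3' | ε.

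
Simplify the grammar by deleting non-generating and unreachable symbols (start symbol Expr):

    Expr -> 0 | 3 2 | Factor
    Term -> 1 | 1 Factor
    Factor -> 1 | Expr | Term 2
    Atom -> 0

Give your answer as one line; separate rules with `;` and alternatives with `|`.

Expr -> 0 | 3 2 | Factor; Term -> 1 | 1 Factor; Factor -> 1 | Expr | Term 2

Generating nonterminals: {Atom, Expr, Factor, Term}.
Reachable from Expr after that: {Expr, Factor, Term}.
Removed useless symbols: {Atom} and every production mentioning them.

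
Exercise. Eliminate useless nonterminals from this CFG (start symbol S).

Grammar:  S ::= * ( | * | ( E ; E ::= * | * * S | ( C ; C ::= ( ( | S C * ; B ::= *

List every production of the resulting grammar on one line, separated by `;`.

Generating nonterminals: {B, C, E, S}.
Reachable from S after that: {C, E, S}.
Removed useless symbols: {B} and every production mentioning them.

S ::= * ( | * | ( E; E ::= * | * * S | ( C; C ::= ( ( | S C *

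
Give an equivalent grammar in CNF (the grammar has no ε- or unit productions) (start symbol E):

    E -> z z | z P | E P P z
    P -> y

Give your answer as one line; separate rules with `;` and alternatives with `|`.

Introduce a nonterminal for each terminal appearing in a rule of length ≥ 2: X1 → z.
Binarize each right-hand side of length ≥ 3 by chaining fresh nonterminals (Y1, Y2, …): affected rules were E → E P P X1.

E -> X1 X1 | X1 P | E Y1; P -> y; X1 -> z; Y1 -> P Y2; Y2 -> P X1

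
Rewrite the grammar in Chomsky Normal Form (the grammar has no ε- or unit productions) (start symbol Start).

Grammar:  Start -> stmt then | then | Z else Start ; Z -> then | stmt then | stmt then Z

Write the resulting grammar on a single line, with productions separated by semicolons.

Introduce a nonterminal for each terminal appearing in a rule of length ≥ 2: X1 → stmt, X2 → then, X3 → else.
Binarize each right-hand side of length ≥ 3 by chaining fresh nonterminals (Y1, Y2, …): affected rules were Start → Z X3 Start; Z → X1 X2 Z.

Start -> X1 X2 | then | Z Y1; Z -> then | X1 X2 | X1 Y2; X1 -> stmt; X2 -> then; X3 -> else; Y1 -> X3 Start; Y2 -> X2 Z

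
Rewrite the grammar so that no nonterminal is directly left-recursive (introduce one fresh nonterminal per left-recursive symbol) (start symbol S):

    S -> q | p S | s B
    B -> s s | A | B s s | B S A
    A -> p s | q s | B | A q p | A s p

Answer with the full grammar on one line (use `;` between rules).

S -> q | p S | s B; B -> s s B' | A B'; A -> p s A' | q s A' | B A'; B' -> s s B' | S A B' | ε; A' -> q p A' | s p A' | ε

Directly left-recursive nonterminals: B, A.
For B: α = {s s, S A}, β = {s s, A}. Rewrite as B → β B' and B' → α B' | ε.
For A: α = {q p, s p}, β = {p s, q s, B}. Rewrite as A → β A' and A' → α A' | ε.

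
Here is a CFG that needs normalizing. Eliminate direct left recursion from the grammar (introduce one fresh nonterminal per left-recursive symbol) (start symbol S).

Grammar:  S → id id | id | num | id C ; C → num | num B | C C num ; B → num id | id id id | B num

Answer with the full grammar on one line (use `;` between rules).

Directly left-recursive nonterminals: C, B.
For C: α = {C num}, β = {num, num B}. Rewrite as C → β C' and C' → α C' | ε.
For B: α = {num}, β = {num id, id id id}. Rewrite as B → β B' and B' → α B' | ε.

S → id id | id | num | id C; C → num C' | num B C'; B → num id B' | id id id B'; C' → C num C' | ε; B' → num B' | ε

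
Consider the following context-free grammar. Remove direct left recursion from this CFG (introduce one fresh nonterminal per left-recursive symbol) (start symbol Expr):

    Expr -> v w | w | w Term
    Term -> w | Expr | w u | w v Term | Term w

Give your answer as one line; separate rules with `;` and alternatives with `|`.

Expr -> v w | w | w Term; Term -> w Term1 | Expr Term1 | w u Term1 | w v Term Term1; Term1 -> w Term1 | epsilon

Left recursion appears on Term.
For Term: α = {w}, β = {w, Expr, w u, w v Term}. Rewrite as Term → β Term1 and Term1 → α Term1 | ε.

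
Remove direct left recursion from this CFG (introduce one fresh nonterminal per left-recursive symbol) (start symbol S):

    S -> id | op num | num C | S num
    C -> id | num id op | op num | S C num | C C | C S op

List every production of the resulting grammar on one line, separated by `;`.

Directly left-recursive nonterminals: S, C.
For S: α = {num}, β = {id, op num, num C}. Rewrite as S → β S' and S' → α S' | ε.
For C: α = {C, S op}, β = {id, num id op, op num, S C num}. Rewrite as C → β C' and C' → α C' | ε.

S -> id S' | op num S' | num C S'; C -> id C' | num id op C' | op num C' | S C num C'; S' -> num S' | ε; C' -> C C' | S op C' | ε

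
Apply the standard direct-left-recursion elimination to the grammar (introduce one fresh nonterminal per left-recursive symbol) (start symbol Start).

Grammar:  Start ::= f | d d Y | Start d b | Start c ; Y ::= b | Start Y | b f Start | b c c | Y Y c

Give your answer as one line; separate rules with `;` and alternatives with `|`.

Left recursion appears on Start, Y.
For Start: α = {d b, c}, β = {f, d d Y}. Rewrite as Start → β Start1 and Start1 → α Start1 | ε.
For Y: α = {Y c}, β = {b, Start Y, b f Start, b c c}. Rewrite as Y → β Y1 and Y1 → α Y1 | ε.

Start ::= f Start1 | d d Y Start1; Y ::= b Y1 | Start Y Y1 | b f Start Y1 | b c c Y1; Start1 ::= d b Start1 | c Start1 | ε; Y1 ::= Y c Y1 | ε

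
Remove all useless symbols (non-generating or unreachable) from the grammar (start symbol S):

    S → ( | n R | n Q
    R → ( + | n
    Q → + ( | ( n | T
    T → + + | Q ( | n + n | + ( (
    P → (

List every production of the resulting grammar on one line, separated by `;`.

S → ( | n R | n Q; R → ( + | n; Q → + ( | ( n | T; T → + + | Q ( | n + n | + ( (

Generating nonterminals: {P, Q, R, S, T}.
Reachable from S after that: {Q, R, S, T}.
Removed useless symbols: {P} and every production mentioning them.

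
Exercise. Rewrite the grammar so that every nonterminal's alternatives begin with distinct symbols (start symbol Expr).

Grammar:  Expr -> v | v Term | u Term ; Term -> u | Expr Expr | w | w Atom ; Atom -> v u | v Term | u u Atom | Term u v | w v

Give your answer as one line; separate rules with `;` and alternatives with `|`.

Expr -> u Term | v Expr1; Term -> u | Expr Expr | w Term1; Atom -> u u Atom | Term u v | w v | v Atom1; Expr1 -> ε | Term; Term1 -> ε | Atom; Atom1 -> u | Term

Expr has alternatives sharing prefix 'v': factor to Expr → v Expr1 with Expr1 → ε | Term.
Term has alternatives sharing prefix 'w': factor to Term → w Term1 with Term1 → ε | Atom.
Atom has alternatives sharing prefix 'v': factor to Atom → v Atom1 with Atom1 → u | Term.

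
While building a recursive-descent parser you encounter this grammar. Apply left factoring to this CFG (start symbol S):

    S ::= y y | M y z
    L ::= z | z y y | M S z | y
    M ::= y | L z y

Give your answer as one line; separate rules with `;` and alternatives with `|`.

S ::= y y | M y z; L ::= M S z | y | z L'; M ::= y | L z y; L' ::= eps | y y

L has alternatives sharing prefix 'z': factor to L → z L' with L' → ε | y y.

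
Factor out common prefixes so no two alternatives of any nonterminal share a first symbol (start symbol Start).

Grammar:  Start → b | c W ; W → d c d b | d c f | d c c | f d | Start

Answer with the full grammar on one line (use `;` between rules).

W has alternatives sharing prefix 'd c': factor to W → d c W1 with W1 → d b | f | c.

Start → b | c W; W → f d | Start | d c W1; W1 → d b | f | c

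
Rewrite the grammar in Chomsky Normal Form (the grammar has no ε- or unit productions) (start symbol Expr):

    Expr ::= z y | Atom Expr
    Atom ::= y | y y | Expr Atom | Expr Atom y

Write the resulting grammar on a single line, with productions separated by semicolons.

Expr ::= X1 X2 | Atom Expr; Atom ::= y | X2 X2 | Expr Atom | Expr Y1; X1 ::= z; X2 ::= y; Y1 ::= Atom X2

Introduce a nonterminal for each terminal appearing in a rule of length ≥ 2: X1 → z, X2 → y.
Binarize each right-hand side of length ≥ 3 by chaining fresh nonterminals (Y1, Y2, …): affected rules were Atom → Expr Atom X2.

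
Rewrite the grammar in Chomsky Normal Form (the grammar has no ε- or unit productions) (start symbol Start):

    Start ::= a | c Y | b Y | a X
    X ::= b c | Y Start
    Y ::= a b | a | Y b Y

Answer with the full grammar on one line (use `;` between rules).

Introduce a nonterminal for each terminal appearing in a rule of length ≥ 2: X1 → c, X2 → b, X3 → a.
Binarize each right-hand side of length ≥ 3 by chaining fresh nonterminals (Y1, Y2, …): affected rules were Y → Y X2 Y.

Start ::= a | X1 Y | X2 Y | X3 X; X ::= X2 X1 | Y Start; Y ::= X3 X2 | a | Y Y1; X1 ::= c; X2 ::= b; X3 ::= a; Y1 ::= X2 Y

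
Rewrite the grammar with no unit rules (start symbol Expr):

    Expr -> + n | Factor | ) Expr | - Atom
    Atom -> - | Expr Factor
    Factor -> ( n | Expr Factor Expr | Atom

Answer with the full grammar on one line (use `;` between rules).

Unit pairs: Expr ⇒* {Atom, Factor}; Factor ⇒* {Atom}.
Replace each nonterminal's rules with the union of the non-unit rules of every nonterminal it unit-derives.

Expr -> - | Expr Factor | ( n | Expr Factor Expr | + n | ) Expr | - Atom; Atom -> - | Expr Factor; Factor -> - | Expr Factor | ( n | Expr Factor Expr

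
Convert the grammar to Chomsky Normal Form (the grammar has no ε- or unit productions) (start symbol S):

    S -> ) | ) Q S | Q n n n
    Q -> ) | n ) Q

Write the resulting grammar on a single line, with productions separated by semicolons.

Introduce a nonterminal for each terminal appearing in a rule of length ≥ 2: X1 → ), X2 → n.
Binarize each right-hand side of length ≥ 3 by chaining fresh nonterminals (Y1, Y2, …): affected rules were S → X1 Q S; S → Q X2 X2 X2; Q → X2 X1 Q.

S -> ) | X1 Y1 | Q Y2; Q -> ) | X2 Y4; X1 -> ); X2 -> n; Y1 -> Q S; Y2 -> X2 Y3; Y3 -> X2 X2; Y4 -> X1 Q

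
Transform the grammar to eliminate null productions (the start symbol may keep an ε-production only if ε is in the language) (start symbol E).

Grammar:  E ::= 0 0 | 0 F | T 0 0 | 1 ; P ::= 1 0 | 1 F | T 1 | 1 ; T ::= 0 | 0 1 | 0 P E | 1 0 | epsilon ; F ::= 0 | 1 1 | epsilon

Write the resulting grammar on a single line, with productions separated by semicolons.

E ::= 0 0 | 0 F | 0 | T 0 0 | 1; P ::= 1 0 | 1 F | 1 | T 1; T ::= 0 | 0 1 | 0 P E | 1 0; F ::= 0 | 1 1

Nullable set = {F, T}.
ε ∉ L(G), so no ε-production is kept.
Expand every rule over subsets of its nullable positions: E → 0 F gives 0 F | 0. P → 1 F gives 1 F | 1.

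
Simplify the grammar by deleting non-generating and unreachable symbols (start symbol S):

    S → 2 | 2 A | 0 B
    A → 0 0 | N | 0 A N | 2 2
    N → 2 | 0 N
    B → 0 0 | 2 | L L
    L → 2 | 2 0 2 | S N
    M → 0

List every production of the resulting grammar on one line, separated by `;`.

S → 2 | 2 A | 0 B; A → 0 0 | N | 0 A N | 2 2; N → 2 | 0 N; B → 0 0 | 2 | L L; L → 2 | 2 0 2 | S N

Generating nonterminals: {A, B, L, M, N, S}.
Reachable from S after that: {A, B, L, N, S}.
Removed useless symbols: {M} and every production mentioning them.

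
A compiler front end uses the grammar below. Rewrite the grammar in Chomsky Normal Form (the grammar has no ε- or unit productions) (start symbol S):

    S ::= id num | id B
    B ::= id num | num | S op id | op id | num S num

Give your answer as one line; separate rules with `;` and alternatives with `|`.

S ::= X1 X2 | X1 B; B ::= X1 X2 | num | S Y1 | X3 X1 | X2 Y2; X1 ::= id; X2 ::= num; X3 ::= op; Y1 ::= X3 X1; Y2 ::= S X2

Introduce a nonterminal for each terminal appearing in a rule of length ≥ 2: X1 → id, X2 → num, X3 → op.
Binarize each right-hand side of length ≥ 3 by chaining fresh nonterminals (Y1, Y2, …): affected rules were B → S X3 X1; B → X2 S X2.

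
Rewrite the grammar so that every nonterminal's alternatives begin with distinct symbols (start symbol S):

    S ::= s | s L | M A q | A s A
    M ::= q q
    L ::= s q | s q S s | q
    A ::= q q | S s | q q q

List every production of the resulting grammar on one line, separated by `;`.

S ::= M A q | A s A | s S'; M ::= q q; L ::= q | s q L'; A ::= S s | q q A'; S' ::= ε | L; L' ::= ε | S s; A' ::= ε | q

S has alternatives sharing prefix 's': factor to S → s S' with S' → ε | L.
L has alternatives sharing prefix 's q': factor to L → s q L' with L' → ε | S s.
A has alternatives sharing prefix 'q q': factor to A → q q A' with A' → ε | q.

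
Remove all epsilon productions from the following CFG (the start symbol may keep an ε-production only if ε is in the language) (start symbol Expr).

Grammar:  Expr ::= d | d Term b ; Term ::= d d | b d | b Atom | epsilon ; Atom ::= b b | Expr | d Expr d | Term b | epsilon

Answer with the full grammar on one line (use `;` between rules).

Nullable set = {Atom, Term}.
ε ∉ L(G), so no ε-production is kept.
Expand every rule over subsets of its nullable positions: Expr → d Term b gives d Term b | d b. Term → b Atom gives b Atom | b. Atom → Term b gives Term b | b.

Expr ::= d | d Term b | d b; Term ::= d d | b d | b Atom | b; Atom ::= b b | Expr | d Expr d | Term b | b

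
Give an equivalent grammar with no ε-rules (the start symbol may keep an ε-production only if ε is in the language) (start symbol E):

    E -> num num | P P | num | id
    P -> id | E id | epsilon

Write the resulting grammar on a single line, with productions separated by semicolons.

The nullable symbols are {E, P}.
ε ∈ L(G) since E is nullable, so keep E → ε.
Expand every rule over subsets of its nullable positions: E → P P gives P P | P.

E -> num num | P P | P | num | id | ε; P -> id | E id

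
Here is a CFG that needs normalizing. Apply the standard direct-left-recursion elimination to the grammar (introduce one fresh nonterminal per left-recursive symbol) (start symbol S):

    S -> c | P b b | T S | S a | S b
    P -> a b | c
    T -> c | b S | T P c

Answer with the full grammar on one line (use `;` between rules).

S -> c S' | P b b S' | T S S'; P -> a b | c; T -> c T' | b S T'; S' -> a S' | b S' | ε; T' -> P c T' | ε

S, T are directly left-recursive.
For S: α = {a, b}, β = {c, P b b, T S}. Rewrite as S → β S' and S' → α S' | ε.
For T: α = {P c}, β = {c, b S}. Rewrite as T → β T' and T' → α T' | ε.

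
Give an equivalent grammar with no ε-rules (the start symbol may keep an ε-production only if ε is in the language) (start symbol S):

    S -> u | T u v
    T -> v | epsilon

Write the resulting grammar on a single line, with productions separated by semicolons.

S -> u | T u v | u v; T -> v

The nullable symbols are {T}.
ε ∉ L(G), so no ε-production is kept.
Add the nullable-subset variants: S → T u v gives T u v | u v.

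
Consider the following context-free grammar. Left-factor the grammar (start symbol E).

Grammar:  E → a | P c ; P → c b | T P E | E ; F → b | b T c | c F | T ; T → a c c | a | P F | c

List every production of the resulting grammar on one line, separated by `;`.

F has alternatives sharing prefix 'b': factor to F → b F' with F' → ε | T c.
T has alternatives sharing prefix 'a': factor to T → a T' with T' → c c | ε.

E → a | P c; P → c b | T P E | E; F → c F | T | b F'; T → P F | c | a T'; F' → ε | T c; T' → c c | ε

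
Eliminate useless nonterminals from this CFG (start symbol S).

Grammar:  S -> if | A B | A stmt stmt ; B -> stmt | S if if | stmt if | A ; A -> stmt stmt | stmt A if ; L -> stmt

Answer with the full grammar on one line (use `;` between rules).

S -> if | A B | A stmt stmt; B -> stmt | S if if | stmt if | A; A -> stmt stmt | stmt A if

Generating nonterminals: {A, B, L, S}.
Reachable from S after that: {A, B, S}.
Removed useless symbols: {L} and every production mentioning them.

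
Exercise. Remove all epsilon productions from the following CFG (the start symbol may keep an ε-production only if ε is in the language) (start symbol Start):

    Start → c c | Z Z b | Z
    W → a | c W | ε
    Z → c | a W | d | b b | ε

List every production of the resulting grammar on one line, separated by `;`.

Nullable nonterminals: {Start, W, Z}.
ε ∈ L(G) since Start is nullable, so keep Start → ε.
Expand every rule over subsets of its nullable positions: Start → Z Z b gives Z Z b | Z b | b. W → c W gives c W | c. Z → a W gives a W | a.

Start → c c | Z Z b | Z b | b | Z | ε; W → a | c W | c; Z → c | a W | a | d | b b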